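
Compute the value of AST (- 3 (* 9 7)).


Evaluate inner: (* 9 7) = 63
Evaluate root: (- 3 63) = -60
Result: -60


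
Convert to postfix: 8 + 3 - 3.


Left to right (same or higher precedence on left)
Postfix: 8 3 + 3 -


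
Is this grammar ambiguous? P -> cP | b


right-linear, alternatives start with distinct terminals 'c' vs 'b': unique leftmost derivation
Unambiguous


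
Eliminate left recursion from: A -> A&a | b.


Left-recursive alternatives: A&a; non-recursive: b
Introduce A': A -> bA', A' -> &aA' | ε


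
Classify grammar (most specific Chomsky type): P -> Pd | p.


Left-linear: every RHS is a terminal or one nonterminal followed by a terminal
Classification: Type 3 (Regular)


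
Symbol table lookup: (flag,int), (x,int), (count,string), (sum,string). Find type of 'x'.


Lookup 'x' → type int


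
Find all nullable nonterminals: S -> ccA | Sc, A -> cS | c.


A nonterminal is nullable iff some alternative derives ε (directly, or every symbol in it is nullable)
Nullable: {}


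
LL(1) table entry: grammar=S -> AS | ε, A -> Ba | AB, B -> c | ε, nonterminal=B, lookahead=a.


For [B, a]: ε is nullable and 'a' ∈ FOLLOW(B)
Entry: B -> ε


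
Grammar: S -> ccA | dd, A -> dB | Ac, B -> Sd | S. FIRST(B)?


Per alternative of B: FIRST(Sd) = {c, d}; FIRST(S) = {c, d}
FIRST(B) = {c, d}


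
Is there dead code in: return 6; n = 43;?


statement follows a return and is unreachable
Dead: 'n = 43'


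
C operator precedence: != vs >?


'>' is relational (level 7); '!=' is equality (level 6)
Higher level binds tighter
'>' has higher precedence than '!='


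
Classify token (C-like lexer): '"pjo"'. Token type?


Pattern: double-quoted sequence
Type: STRING_LITERAL


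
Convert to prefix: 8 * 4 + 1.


left-to-right (same/higher precedence on left): tree is (+ (* 8 4) 1)
Prefix: + * 8 4 1


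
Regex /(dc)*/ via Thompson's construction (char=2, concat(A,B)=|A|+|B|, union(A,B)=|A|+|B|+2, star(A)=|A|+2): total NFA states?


Syntax tree has 2 char leaf(s), 0 union(s), 1 star(s)
chars contribute 2×2 = 4; each union adds +2; each star adds +2
Total: 4 + 0 + 2 = 6 states


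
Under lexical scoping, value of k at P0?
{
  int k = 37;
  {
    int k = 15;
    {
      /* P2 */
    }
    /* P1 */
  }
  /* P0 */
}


k declared in the same block as P0
k = 37


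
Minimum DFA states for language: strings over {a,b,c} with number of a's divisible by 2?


Track (count of a) mod 2: states 0..1, accept at 0
Minimal DFA: 2 states


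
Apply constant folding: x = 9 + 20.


9 + 20 = 29 at compile time
Optimized: x = 29


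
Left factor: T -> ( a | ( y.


Common prefix: '('
Factored: T -> ( T', T' -> a | y


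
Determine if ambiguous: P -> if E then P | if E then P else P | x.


dangling else: 'if E then if E then x else x' parses two ways
Ambiguous


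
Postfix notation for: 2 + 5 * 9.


* has higher precedence, evaluate 5*9 first
Postfix: 2 5 9 * +


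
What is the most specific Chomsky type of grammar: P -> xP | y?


Right-linear: every RHS is a terminal or a terminal followed by one nonterminal
Classification: Type 3 (Regular)


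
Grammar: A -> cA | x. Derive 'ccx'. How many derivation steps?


Derivation: A => cA => ccA => ccx
Steps: 3


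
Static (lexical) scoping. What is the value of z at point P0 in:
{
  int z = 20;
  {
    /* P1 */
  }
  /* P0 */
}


z declared in the same block as P0
z = 20


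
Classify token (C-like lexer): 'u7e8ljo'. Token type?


Pattern: letter/underscore followed by alphanumerics, not a keyword
Type: IDENTIFIER


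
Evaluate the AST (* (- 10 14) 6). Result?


Evaluate inner: (- 10 14) = -4
Evaluate root: (* -4 6) = -24
Result: -24


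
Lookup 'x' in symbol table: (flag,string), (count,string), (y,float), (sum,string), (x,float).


Lookup 'x' → type float


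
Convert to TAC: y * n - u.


Break into single-operator statements:
t1 = y * n
t2 = t1 - u


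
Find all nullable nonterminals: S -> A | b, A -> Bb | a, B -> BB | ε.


A nonterminal is nullable iff some alternative derives ε (directly, or every symbol in it is nullable)
Nullable: {B}


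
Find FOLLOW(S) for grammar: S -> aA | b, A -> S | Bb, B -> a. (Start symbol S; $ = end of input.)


$ ∈ FOLLOW(S). For each A -> αBβ: add FIRST(β)\{ε} to FOLLOW(B); if β nullable, add FOLLOW(A).
FOLLOW(S) = {$}


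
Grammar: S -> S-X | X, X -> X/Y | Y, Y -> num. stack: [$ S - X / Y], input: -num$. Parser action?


handle 'X/Y' on top
Action: reduce (X -> X/Y)


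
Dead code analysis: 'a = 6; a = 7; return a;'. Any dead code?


first assignment to a is overwritten before any read
Dead: 'a = 6'


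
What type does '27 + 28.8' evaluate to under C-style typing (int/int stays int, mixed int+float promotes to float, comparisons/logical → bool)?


Operand types: int + float
Rule: mixed int/float promotes to float; int/int stays int
Result type: float


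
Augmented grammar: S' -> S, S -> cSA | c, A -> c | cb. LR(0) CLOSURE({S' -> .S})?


Start: S' -> .S
For each item with dot before a nonterminal B, add B -> .γ for every B-production
Closure: [S' -> .S, S -> .cSA, S -> .c]


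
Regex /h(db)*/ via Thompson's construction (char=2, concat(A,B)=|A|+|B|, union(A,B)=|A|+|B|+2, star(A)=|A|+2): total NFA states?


Syntax tree has 3 char leaf(s), 0 union(s), 1 star(s)
chars contribute 3×2 = 6; each union adds +2; each star adds +2
Total: 6 + 0 + 2 = 8 states


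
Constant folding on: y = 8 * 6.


8 * 6 = 48 at compile time
Optimized: y = 48


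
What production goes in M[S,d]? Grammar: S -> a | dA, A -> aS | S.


For [S, d]: 'd' ∈ FIRST(dA)
Entry: S -> dA


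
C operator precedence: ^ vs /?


'/' is multiplicative (level 10); '^' is bitwise XOR (level 4)
Higher level binds tighter
'/' has higher precedence than '^'


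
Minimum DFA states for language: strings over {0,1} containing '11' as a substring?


KMP-style automaton: 2 progress states + 1 absorbing accept = 3
Minimal DFA: 3 states


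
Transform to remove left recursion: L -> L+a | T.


Left-recursive alternatives: L+a; non-recursive: T
Introduce L': L -> TL', L' -> +aL' | ε


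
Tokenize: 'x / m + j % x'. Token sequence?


Scan left to right, longest-match per lexeme
Tokens: ID(x), OP(/), ID(m), OP(+), ID(j), OP(%), ID(x)


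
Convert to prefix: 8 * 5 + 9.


left-to-right (same/higher precedence on left): tree is (+ (* 8 5) 9)
Prefix: + * 8 5 9


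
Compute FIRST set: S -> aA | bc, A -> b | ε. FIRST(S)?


Per alternative of S: FIRST(aA) = {a}; FIRST(bc) = {b}
FIRST(S) = {a, b}


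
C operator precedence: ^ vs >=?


'>=' is relational (level 7); '^' is bitwise XOR (level 4)
Higher level binds tighter
'>=' has higher precedence than '^'


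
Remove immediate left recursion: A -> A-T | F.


Left-recursive alternatives: A-T; non-recursive: F
Introduce A': A -> FA', A' -> -TA' | ε


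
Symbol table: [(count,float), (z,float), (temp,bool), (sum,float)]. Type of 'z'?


Lookup 'z' → type float


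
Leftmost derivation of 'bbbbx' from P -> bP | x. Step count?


Derivation: P => bP => bbP => bbbP => bbbbP => bbbbx
Steps: 5


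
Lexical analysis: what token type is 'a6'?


Pattern: letter/underscore followed by alphanumerics, not a keyword
Type: IDENTIFIER


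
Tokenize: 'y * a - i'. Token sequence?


Scan left to right, longest-match per lexeme
Tokens: ID(y), OP(*), ID(a), OP(-), ID(i)


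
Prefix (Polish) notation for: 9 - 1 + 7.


left-to-right (same/higher precedence on left): tree is (+ (- 9 1) 7)
Prefix: + - 9 1 7


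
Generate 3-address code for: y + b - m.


Break into single-operator statements:
t1 = y + b
t2 = t1 - m


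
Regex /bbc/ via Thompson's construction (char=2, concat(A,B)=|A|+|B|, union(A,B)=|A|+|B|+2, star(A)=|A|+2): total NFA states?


Syntax tree has 3 char leaf(s), 0 union(s), 0 star(s)
chars contribute 3×2 = 6; each union adds +2; each star adds +2
Total: 6 + 0 + 0 = 6 states


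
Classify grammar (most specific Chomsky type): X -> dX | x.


Right-linear: every RHS is a terminal or a terminal followed by one nonterminal
Classification: Type 3 (Regular)


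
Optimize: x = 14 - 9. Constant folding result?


14 - 9 = 5 at compile time
Optimized: x = 5


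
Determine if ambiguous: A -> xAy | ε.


balanced x^n…y^n: each string has a unique parse
Unambiguous


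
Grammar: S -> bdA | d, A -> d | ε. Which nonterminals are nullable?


A nonterminal is nullable iff some alternative derives ε (directly, or every symbol in it is nullable)
Nullable: {A}


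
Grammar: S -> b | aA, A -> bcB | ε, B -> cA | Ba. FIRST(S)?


Per alternative of S: FIRST(b) = {b}; FIRST(aA) = {a}
FIRST(S) = {a, b}


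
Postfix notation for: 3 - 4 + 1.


Left to right (same or higher precedence on left)
Postfix: 3 4 - 1 +


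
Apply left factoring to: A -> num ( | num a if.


Common prefix: 'num'
Factored: A -> num A', A' -> ( | a if


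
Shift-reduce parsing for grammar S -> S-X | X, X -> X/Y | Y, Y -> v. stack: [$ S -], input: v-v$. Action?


no handle ('S-' is not any RHS); shift 'v'
Action: shift


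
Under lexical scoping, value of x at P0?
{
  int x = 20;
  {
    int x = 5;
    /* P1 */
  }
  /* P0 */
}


x declared in the same block as P0
x = 20


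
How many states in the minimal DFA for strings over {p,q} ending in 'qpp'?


Track the longest suffix of input matching a prefix of 'qpp': 4 classes (prefixes of length 0..3)
Minimal DFA: 4 states


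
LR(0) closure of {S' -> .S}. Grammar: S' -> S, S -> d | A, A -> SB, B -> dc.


Start: S' -> .S
For each item with dot before a nonterminal B, add B -> .γ for every B-production
Closure: [S' -> .S, S -> .d, S -> .A, A -> .SB]


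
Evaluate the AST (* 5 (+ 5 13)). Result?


Evaluate inner: (+ 5 13) = 18
Evaluate root: (* 5 18) = 90
Result: 90


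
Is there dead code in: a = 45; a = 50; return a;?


first assignment to a is overwritten before any read
Dead: 'a = 45'


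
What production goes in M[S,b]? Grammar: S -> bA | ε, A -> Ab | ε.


For [S, b]: 'b' ∈ FIRST(bA)
Entry: S -> bA


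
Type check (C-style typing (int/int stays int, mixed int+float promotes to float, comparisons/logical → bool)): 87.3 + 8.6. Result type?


Operand types: float + float
Rule: mixed int/float promotes to float; int/int stays int
Result type: float


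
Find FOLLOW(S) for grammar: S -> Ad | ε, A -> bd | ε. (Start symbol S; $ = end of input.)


$ ∈ FOLLOW(S). For each A -> αBβ: add FIRST(β)\{ε} to FOLLOW(B); if β nullable, add FOLLOW(A).
FOLLOW(S) = {$}


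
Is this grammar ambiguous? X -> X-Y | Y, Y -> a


precedence layered via separate nonterminal Y: deterministic
Unambiguous


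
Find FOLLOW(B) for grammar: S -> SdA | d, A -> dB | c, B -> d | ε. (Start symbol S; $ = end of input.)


$ ∈ FOLLOW(S). For each A -> αBβ: add FIRST(β)\{ε} to FOLLOW(B); if β nullable, add FOLLOW(A).
FOLLOW(B) = {$, d}


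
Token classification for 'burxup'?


Pattern: letter/underscore followed by alphanumerics, not a keyword
Type: IDENTIFIER


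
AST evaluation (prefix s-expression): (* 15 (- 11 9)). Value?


Evaluate inner: (- 11 9) = 2
Evaluate root: (* 15 2) = 30
Result: 30


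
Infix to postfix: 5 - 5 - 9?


Left to right (same or higher precedence on left)
Postfix: 5 5 - 9 -


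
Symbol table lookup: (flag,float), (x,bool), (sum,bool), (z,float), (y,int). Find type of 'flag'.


Lookup 'flag' → type float


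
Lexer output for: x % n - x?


Scan left to right, longest-match per lexeme
Tokens: ID(x), OP(%), ID(n), OP(-), ID(x)


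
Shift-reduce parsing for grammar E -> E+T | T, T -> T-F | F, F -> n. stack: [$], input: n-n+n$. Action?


no handle on stack; shift 'n'
Action: shift


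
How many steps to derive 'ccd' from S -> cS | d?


Derivation: S => cS => ccS => ccd
Steps: 3


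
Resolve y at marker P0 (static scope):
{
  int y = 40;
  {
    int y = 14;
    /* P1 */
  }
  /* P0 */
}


y declared in the same block as P0
y = 40


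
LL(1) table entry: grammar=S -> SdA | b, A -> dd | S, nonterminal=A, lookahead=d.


For [A, d]: 'd' ∈ FIRST(dd)
Entry: A -> dd


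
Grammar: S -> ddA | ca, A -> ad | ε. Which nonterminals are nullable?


A nonterminal is nullable iff some alternative derives ε (directly, or every symbol in it is nullable)
Nullable: {A}


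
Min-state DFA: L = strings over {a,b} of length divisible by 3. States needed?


Track length mod 3: states 0..2, accept at 0
Minimal DFA: 3 states


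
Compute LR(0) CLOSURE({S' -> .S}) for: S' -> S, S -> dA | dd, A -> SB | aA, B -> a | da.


Start: S' -> .S
For each item with dot before a nonterminal B, add B -> .γ for every B-production
Closure: [S' -> .S, S -> .dA, S -> .dd]


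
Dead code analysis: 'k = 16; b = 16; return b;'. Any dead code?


k is assigned but never read
Dead: 'k = 16'


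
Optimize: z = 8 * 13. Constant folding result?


8 * 13 = 104 at compile time
Optimized: z = 104


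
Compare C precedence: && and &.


'&' is bitwise AND (level 5); '&&' is logical AND (level 2)
Higher level binds tighter
'&' has higher precedence than '&&'


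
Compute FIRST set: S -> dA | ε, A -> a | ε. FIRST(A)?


Per alternative of A: FIRST(a) = {a}; FIRST(ε) = {ε}
FIRST(A) = {a, ε}


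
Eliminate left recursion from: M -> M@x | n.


Left-recursive alternatives: M@x; non-recursive: n
Introduce M': M -> nM', M' -> @xM' | ε


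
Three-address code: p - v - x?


Break into single-operator statements:
t1 = p - v
t2 = t1 - x


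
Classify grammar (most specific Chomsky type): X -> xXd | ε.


Single nonterminal LHS, but x^n d^n is not regular
Classification: Type 2 (Context-Free)


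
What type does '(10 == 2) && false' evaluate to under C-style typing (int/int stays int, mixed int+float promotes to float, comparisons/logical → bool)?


Operand types: bool && bool
Rule: logical operators take bool operands and yield bool
Result type: bool


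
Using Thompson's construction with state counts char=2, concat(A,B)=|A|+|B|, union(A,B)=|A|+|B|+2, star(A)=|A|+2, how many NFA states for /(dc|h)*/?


Syntax tree has 3 char leaf(s), 1 union(s), 1 star(s)
chars contribute 3×2 = 6; each union adds +2; each star adds +2
Total: 6 + 2 + 2 = 10 states


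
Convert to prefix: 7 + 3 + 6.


left-to-right (same/higher precedence on left): tree is (+ (+ 7 3) 6)
Prefix: + + 7 3 6


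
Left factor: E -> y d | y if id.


Common prefix: 'y'
Factored: E -> y E', E' -> d | if id


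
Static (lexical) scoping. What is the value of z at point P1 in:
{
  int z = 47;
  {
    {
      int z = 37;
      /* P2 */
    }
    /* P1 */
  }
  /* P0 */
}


P1's block does not declare z; resolves to the enclosing declaration at depth 0
z = 47


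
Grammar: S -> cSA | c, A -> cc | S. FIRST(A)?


Per alternative of A: FIRST(cc) = {c}; FIRST(S) = {c}
FIRST(A) = {c}


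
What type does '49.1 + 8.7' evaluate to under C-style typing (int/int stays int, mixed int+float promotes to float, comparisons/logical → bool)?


Operand types: float + float
Rule: mixed int/float promotes to float; int/int stays int
Result type: float


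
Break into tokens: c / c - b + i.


Scan left to right, longest-match per lexeme
Tokens: ID(c), OP(/), ID(c), OP(-), ID(b), OP(+), ID(i)


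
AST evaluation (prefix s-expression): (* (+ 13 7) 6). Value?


Evaluate inner: (+ 13 7) = 20
Evaluate root: (* 20 6) = 120
Result: 120


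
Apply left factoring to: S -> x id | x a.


Common prefix: 'x'
Factored: S -> x S', S' -> id | a


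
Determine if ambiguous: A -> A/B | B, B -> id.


precedence layered via separate nonterminal B: deterministic
Unambiguous


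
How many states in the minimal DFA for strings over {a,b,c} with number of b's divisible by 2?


Track (count of b) mod 2: states 0..1, accept at 0
Minimal DFA: 2 states


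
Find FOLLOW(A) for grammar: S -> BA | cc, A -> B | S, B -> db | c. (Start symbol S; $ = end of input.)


$ ∈ FOLLOW(S). For each A -> αBβ: add FIRST(β)\{ε} to FOLLOW(B); if β nullable, add FOLLOW(A).
FOLLOW(A) = {$}


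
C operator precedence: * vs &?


'*' is multiplicative (level 10); '&' is bitwise AND (level 5)
Higher level binds tighter
'*' has higher precedence than '&'


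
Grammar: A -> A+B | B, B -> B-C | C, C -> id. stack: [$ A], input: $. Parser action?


start symbol A on stack, input exhausted
Action: accept


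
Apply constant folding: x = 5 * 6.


5 * 6 = 30 at compile time
Optimized: x = 30


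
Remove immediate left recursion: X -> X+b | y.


Left-recursive alternatives: X+b; non-recursive: y
Introduce X': X -> yX', X' -> +bX' | ε


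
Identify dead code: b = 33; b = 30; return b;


first assignment to b is overwritten before any read
Dead: 'b = 33'


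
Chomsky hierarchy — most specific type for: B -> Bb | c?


Left-linear: every RHS is a terminal or one nonterminal followed by a terminal
Classification: Type 3 (Regular)


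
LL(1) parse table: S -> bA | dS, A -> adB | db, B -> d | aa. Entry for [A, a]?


For [A, a]: 'a' ∈ FIRST(adB)
Entry: A -> adB


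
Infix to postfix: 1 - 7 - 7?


Left to right (same or higher precedence on left)
Postfix: 1 7 - 7 -


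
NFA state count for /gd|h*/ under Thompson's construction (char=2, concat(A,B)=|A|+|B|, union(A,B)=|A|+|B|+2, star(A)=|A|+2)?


Syntax tree has 3 char leaf(s), 1 union(s), 1 star(s)
chars contribute 3×2 = 6; each union adds +2; each star adds +2
Total: 6 + 2 + 2 = 10 states


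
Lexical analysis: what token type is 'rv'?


Pattern: letter/underscore followed by alphanumerics, not a keyword
Type: IDENTIFIER


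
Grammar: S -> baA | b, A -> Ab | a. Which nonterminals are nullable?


A nonterminal is nullable iff some alternative derives ε (directly, or every symbol in it is nullable)
Nullable: {}


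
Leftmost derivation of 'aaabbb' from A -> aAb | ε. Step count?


Derivation: A => aAb => aaAbb => aaaAbbb => aaabbb
Steps: 4


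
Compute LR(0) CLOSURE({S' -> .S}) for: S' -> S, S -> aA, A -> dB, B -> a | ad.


Start: S' -> .S
For each item with dot before a nonterminal B, add B -> .γ for every B-production
Closure: [S' -> .S, S -> .aA]


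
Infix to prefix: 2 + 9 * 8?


'*' binds tighter: tree is (+ 2 (* 9 8))
Prefix: + 2 * 9 8


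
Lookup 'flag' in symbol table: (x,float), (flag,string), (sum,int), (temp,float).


Lookup 'flag' → type string


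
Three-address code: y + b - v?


Break into single-operator statements:
t1 = y + b
t2 = t1 - v


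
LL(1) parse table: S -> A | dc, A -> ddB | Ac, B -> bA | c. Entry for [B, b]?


For [B, b]: 'b' ∈ FIRST(bA)
Entry: B -> bA


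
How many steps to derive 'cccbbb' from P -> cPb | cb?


Derivation: P => cPb => ccPbb => cccbbb
Steps: 3


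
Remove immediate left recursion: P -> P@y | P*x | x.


Left-recursive alternatives: P@y, P*x; non-recursive: x
Introduce P': P -> xP', P' -> @yP' | *xP' | ε


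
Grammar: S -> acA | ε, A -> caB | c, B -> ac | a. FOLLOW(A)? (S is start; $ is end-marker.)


$ ∈ FOLLOW(S). For each A -> αBβ: add FIRST(β)\{ε} to FOLLOW(B); if β nullable, add FOLLOW(A).
FOLLOW(A) = {$}


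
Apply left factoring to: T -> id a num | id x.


Common prefix: 'id'
Factored: T -> id T', T' -> a num | x


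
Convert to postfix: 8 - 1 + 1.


Left to right (same or higher precedence on left)
Postfix: 8 1 - 1 +


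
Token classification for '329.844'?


Pattern: digits with a decimal point
Type: FLOAT_LITERAL


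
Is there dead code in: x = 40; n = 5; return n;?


x is assigned but never read
Dead: 'x = 40'


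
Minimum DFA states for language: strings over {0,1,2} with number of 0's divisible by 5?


Track (count of 0) mod 5: states 0..4, accept at 0
Minimal DFA: 5 states


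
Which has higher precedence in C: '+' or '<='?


'+' is additive (level 9); '<=' is relational (level 7)
Higher level binds tighter
'+' has higher precedence than '<='


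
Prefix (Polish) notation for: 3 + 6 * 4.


'*' binds tighter: tree is (+ 3 (* 6 4))
Prefix: + 3 * 6 4


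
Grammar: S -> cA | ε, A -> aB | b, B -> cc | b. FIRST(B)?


Per alternative of B: FIRST(cc) = {c}; FIRST(b) = {b}
FIRST(B) = {b, c}


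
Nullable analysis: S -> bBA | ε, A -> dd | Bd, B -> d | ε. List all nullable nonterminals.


A nonterminal is nullable iff some alternative derives ε (directly, or every symbol in it is nullable)
Nullable: {B, S}


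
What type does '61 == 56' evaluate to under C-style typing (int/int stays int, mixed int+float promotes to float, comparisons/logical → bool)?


Operand types: int == int
Rule: comparison yields bool
Result type: bool


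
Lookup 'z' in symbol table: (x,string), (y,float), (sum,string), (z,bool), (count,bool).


Lookup 'z' → type bool


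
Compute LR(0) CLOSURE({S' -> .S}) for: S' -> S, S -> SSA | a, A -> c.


Start: S' -> .S
For each item with dot before a nonterminal B, add B -> .γ for every B-production
Closure: [S' -> .S, S -> .SSA, S -> .a]


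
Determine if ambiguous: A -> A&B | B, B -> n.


precedence layered via separate nonterminal B: deterministic
Unambiguous


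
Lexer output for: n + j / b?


Scan left to right, longest-match per lexeme
Tokens: ID(n), OP(+), ID(j), OP(/), ID(b)


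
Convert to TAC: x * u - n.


Break into single-operator statements:
t1 = x * u
t2 = t1 - n


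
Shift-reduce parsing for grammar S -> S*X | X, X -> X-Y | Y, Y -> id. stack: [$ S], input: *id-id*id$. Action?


shift '*' to continue S -> S*X
Action: shift


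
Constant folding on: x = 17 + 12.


17 + 12 = 29 at compile time
Optimized: x = 29


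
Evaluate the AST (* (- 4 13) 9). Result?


Evaluate inner: (- 4 13) = -9
Evaluate root: (* -9 9) = -81
Result: -81


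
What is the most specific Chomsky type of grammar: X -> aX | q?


Right-linear: every RHS is a terminal or a terminal followed by one nonterminal
Classification: Type 3 (Regular)


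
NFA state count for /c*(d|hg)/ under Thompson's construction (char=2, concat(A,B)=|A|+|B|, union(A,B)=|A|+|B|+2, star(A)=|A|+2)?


Syntax tree has 4 char leaf(s), 1 union(s), 1 star(s)
chars contribute 4×2 = 8; each union adds +2; each star adds +2
Total: 8 + 2 + 2 = 12 states


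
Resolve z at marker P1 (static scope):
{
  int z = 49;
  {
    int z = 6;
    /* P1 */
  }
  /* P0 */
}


z declared in the same block as P1
z = 6


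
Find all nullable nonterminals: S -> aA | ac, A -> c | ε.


A nonterminal is nullable iff some alternative derives ε (directly, or every symbol in it is nullable)
Nullable: {A}


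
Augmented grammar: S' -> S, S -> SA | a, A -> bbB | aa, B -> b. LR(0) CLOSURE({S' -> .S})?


Start: S' -> .S
For each item with dot before a nonterminal B, add B -> .γ for every B-production
Closure: [S' -> .S, S -> .SA, S -> .a]


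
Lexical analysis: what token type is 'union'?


Pattern: reserved word
Type: KEYWORD


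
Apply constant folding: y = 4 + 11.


4 + 11 = 15 at compile time
Optimized: y = 15


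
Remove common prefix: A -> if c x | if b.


Common prefix: 'if'
Factored: A -> if A', A' -> c x | b


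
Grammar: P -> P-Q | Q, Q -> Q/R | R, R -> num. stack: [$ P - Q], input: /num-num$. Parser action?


'/' can extend Q; shift to build Q -> Q/R
Action: shift


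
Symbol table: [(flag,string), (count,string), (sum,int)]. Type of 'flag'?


Lookup 'flag' → type string


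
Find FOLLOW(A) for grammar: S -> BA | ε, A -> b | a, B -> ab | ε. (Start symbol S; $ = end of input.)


$ ∈ FOLLOW(S). For each A -> αBβ: add FIRST(β)\{ε} to FOLLOW(B); if β nullable, add FOLLOW(A).
FOLLOW(A) = {$}


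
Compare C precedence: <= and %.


'%' is multiplicative (level 10); '<=' is relational (level 7)
Higher level binds tighter
'%' has higher precedence than '<='


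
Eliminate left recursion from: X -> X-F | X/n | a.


Left-recursive alternatives: X-F, X/n; non-recursive: a
Introduce X': X -> aX', X' -> -FX' | /nX' | ε


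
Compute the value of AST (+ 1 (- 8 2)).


Evaluate inner: (- 8 2) = 6
Evaluate root: (+ 1 6) = 7
Result: 7


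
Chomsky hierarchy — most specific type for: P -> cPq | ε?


Single nonterminal LHS, but c^n q^n is not regular
Classification: Type 2 (Context-Free)


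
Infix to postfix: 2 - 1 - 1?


Left to right (same or higher precedence on left)
Postfix: 2 1 - 1 -


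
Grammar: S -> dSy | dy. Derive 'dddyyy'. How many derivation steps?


Derivation: S => dSy => ddSyy => dddyyy
Steps: 3


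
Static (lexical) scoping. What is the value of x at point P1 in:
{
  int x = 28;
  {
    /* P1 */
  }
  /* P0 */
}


P1's block does not declare x; resolves to the enclosing declaration at depth 0
x = 28


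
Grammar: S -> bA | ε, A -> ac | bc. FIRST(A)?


Per alternative of A: FIRST(ac) = {a}; FIRST(bc) = {b}
FIRST(A) = {a, b}


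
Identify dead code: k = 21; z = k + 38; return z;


k is read by z's definition; z is returned
No dead code


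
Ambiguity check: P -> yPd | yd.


balanced y^n…d^n: each string has a unique parse
Unambiguous


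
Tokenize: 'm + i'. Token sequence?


Scan left to right, longest-match per lexeme
Tokens: ID(m), OP(+), ID(i)


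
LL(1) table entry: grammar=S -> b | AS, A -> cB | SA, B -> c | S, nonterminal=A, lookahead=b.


For [A, b]: 'b' ∈ FIRST(SA)
Entry: A -> SA


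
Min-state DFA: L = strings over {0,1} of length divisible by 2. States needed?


Track length mod 2: states 0..1, accept at 0
Minimal DFA: 2 states


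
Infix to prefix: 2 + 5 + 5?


left-to-right (same/higher precedence on left): tree is (+ (+ 2 5) 5)
Prefix: + + 2 5 5


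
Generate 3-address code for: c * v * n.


Break into single-operator statements:
t1 = c * v
t2 = t1 * n


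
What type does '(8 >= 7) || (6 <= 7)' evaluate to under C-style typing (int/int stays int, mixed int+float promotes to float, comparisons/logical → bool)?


Operand types: bool || bool
Rule: logical operators take bool operands and yield bool
Result type: bool


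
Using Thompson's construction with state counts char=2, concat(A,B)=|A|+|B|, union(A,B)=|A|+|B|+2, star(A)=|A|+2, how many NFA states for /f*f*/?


Syntax tree has 2 char leaf(s), 0 union(s), 2 star(s)
chars contribute 2×2 = 4; each union adds +2; each star adds +2
Total: 4 + 0 + 4 = 8 states


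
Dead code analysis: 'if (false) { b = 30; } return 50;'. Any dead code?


condition is constant false, so the whole block is unreachable
Dead: 'if (false) { b = 30; }'


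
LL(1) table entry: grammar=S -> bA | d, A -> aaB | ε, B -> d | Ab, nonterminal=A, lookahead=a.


For [A, a]: 'a' ∈ FIRST(aaB)
Entry: A -> aaB


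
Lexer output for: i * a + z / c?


Scan left to right, longest-match per lexeme
Tokens: ID(i), OP(*), ID(a), OP(+), ID(z), OP(/), ID(c)


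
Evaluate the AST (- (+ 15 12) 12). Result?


Evaluate inner: (+ 15 12) = 27
Evaluate root: (- 27 12) = 15
Result: 15


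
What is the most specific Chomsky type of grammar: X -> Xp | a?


Left-linear: every RHS is a terminal or one nonterminal followed by a terminal
Classification: Type 3 (Regular)


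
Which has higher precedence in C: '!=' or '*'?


'*' is multiplicative (level 10); '!=' is equality (level 6)
Higher level binds tighter
'*' has higher precedence than '!='


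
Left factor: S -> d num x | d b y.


Common prefix: 'd'
Factored: S -> d S', S' -> num x | b y


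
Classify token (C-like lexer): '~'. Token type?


Pattern: operator symbol
Type: OPERATOR


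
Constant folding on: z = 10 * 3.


10 * 3 = 30 at compile time
Optimized: z = 30


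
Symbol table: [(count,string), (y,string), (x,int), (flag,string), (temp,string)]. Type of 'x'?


Lookup 'x' → type int


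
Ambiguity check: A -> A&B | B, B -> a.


precedence layered via separate nonterminal B: deterministic
Unambiguous


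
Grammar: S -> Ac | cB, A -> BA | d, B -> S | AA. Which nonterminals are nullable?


A nonterminal is nullable iff some alternative derives ε (directly, or every symbol in it is nullable)
Nullable: {}


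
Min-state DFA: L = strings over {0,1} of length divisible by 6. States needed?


Track length mod 6: states 0..5, accept at 0
Minimal DFA: 6 states


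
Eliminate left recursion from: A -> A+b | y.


Left-recursive alternatives: A+b; non-recursive: y
Introduce A': A -> yA', A' -> +bA' | ε


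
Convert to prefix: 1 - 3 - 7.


left-to-right (same/higher precedence on left): tree is (- (- 1 3) 7)
Prefix: - - 1 3 7


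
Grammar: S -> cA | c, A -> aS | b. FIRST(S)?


Per alternative of S: FIRST(cA) = {c}; FIRST(c) = {c}
FIRST(S) = {c}


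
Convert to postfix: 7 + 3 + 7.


Left to right (same or higher precedence on left)
Postfix: 7 3 + 7 +


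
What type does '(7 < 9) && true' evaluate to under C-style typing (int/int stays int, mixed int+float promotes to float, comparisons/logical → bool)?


Operand types: bool && bool
Rule: logical operators take bool operands and yield bool
Result type: bool


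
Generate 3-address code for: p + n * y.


Break into single-operator statements:
t1 = n * y
t2 = p + t1


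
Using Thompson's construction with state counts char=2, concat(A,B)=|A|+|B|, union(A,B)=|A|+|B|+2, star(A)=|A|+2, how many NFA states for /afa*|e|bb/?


Syntax tree has 6 char leaf(s), 2 union(s), 1 star(s)
chars contribute 6×2 = 12; each union adds +2; each star adds +2
Total: 12 + 4 + 2 = 18 states


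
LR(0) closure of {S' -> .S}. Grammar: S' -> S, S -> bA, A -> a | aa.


Start: S' -> .S
For each item with dot before a nonterminal B, add B -> .γ for every B-production
Closure: [S' -> .S, S -> .bA]


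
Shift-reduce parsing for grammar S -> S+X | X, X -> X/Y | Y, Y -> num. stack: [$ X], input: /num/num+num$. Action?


shift '/' to continue X -> X/Y
Action: shift


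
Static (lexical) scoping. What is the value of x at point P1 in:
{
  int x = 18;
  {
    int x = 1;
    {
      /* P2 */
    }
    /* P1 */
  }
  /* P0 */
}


x declared in the same block as P1
x = 1


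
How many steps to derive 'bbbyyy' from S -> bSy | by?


Derivation: S => bSy => bbSyy => bbbyyy
Steps: 3


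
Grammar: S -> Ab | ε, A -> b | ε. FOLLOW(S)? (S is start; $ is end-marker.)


$ ∈ FOLLOW(S). For each A -> αBβ: add FIRST(β)\{ε} to FOLLOW(B); if β nullable, add FOLLOW(A).
FOLLOW(S) = {$}


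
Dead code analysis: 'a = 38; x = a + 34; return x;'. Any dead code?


a is read by x's definition; x is returned
No dead code


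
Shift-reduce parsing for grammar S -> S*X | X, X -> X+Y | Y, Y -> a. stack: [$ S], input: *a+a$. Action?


shift '*' to continue S -> S*X
Action: shift


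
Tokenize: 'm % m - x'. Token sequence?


Scan left to right, longest-match per lexeme
Tokens: ID(m), OP(%), ID(m), OP(-), ID(x)


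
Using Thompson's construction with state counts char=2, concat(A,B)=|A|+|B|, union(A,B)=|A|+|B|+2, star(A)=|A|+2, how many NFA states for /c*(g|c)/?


Syntax tree has 3 char leaf(s), 1 union(s), 1 star(s)
chars contribute 3×2 = 6; each union adds +2; each star adds +2
Total: 6 + 2 + 2 = 10 states


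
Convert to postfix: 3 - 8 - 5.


Left to right (same or higher precedence on left)
Postfix: 3 8 - 5 -


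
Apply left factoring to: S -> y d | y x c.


Common prefix: 'y'
Factored: S -> y S', S' -> d | x c


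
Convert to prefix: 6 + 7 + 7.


left-to-right (same/higher precedence on left): tree is (+ (+ 6 7) 7)
Prefix: + + 6 7 7


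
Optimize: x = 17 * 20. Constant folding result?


17 * 20 = 340 at compile time
Optimized: x = 340


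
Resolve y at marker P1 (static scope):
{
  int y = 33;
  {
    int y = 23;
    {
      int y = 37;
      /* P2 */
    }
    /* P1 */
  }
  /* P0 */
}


y declared in the same block as P1
y = 23


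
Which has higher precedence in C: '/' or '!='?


'/' is multiplicative (level 10); '!=' is equality (level 6)
Higher level binds tighter
'/' has higher precedence than '!='


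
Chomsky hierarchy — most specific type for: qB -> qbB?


LHS has context (more than one symbol) and |LHS| ≤ |RHS|
Classification: Type 1 (Context-Sensitive)


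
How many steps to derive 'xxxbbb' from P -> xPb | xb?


Derivation: P => xPb => xxPbb => xxxbbb
Steps: 3


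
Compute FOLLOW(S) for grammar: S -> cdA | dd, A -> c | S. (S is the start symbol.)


$ ∈ FOLLOW(S). For each A -> αBβ: add FIRST(β)\{ε} to FOLLOW(B); if β nullable, add FOLLOW(A).
FOLLOW(S) = {$}


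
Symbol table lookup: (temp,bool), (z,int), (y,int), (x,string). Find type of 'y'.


Lookup 'y' → type int


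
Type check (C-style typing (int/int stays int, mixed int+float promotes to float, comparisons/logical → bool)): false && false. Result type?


Operand types: bool && bool
Rule: logical operators take bool operands and yield bool
Result type: bool


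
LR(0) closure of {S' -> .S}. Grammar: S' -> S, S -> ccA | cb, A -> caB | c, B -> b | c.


Start: S' -> .S
For each item with dot before a nonterminal B, add B -> .γ for every B-production
Closure: [S' -> .S, S -> .ccA, S -> .cb]


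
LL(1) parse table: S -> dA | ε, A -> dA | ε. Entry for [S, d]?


For [S, d]: 'd' ∈ FIRST(dA)
Entry: S -> dA


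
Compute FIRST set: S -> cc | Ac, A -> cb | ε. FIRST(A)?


Per alternative of A: FIRST(cb) = {c}; FIRST(ε) = {ε}
FIRST(A) = {c, ε}


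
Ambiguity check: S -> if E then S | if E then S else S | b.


dangling else: 'if E then if E then b else b' parses two ways
Ambiguous


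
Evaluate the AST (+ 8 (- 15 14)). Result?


Evaluate inner: (- 15 14) = 1
Evaluate root: (+ 8 1) = 9
Result: 9


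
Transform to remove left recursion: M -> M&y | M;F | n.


Left-recursive alternatives: M&y, M;F; non-recursive: n
Introduce M': M -> nM', M' -> &yM' | ;FM' | ε


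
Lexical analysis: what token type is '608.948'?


Pattern: digits with a decimal point
Type: FLOAT_LITERAL


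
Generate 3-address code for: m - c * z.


Break into single-operator statements:
t1 = c * z
t2 = m - t1


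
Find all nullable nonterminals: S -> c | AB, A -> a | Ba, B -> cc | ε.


A nonterminal is nullable iff some alternative derives ε (directly, or every symbol in it is nullable)
Nullable: {B}


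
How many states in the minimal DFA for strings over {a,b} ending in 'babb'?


Track the longest suffix of input matching a prefix of 'babb': 5 classes (prefixes of length 0..4)
Minimal DFA: 5 states


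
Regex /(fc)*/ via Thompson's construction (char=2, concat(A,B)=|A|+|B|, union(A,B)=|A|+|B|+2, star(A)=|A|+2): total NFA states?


Syntax tree has 2 char leaf(s), 0 union(s), 1 star(s)
chars contribute 2×2 = 4; each union adds +2; each star adds +2
Total: 4 + 0 + 2 = 6 states


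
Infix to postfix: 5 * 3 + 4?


Left to right (same or higher precedence on left)
Postfix: 5 3 * 4 +


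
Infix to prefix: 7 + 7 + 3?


left-to-right (same/higher precedence on left): tree is (+ (+ 7 7) 3)
Prefix: + + 7 7 3


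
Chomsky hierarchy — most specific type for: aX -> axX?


LHS has context (more than one symbol) and |LHS| ≤ |RHS|
Classification: Type 1 (Context-Sensitive)


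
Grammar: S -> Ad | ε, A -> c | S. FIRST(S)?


Per alternative of S: FIRST(Ad) = {c, d}; FIRST(ε) = {ε}
FIRST(S) = {c, d, ε}


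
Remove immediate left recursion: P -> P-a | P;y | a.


Left-recursive alternatives: P-a, P;y; non-recursive: a
Introduce P': P -> aP', P' -> -aP' | ;yP' | ε


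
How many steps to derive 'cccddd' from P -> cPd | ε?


Derivation: P => cPd => ccPdd => cccPddd => cccddd
Steps: 4


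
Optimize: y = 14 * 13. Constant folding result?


14 * 13 = 182 at compile time
Optimized: y = 182


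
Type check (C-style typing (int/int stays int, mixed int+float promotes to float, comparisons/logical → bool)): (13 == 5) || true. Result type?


Operand types: bool || bool
Rule: logical operators take bool operands and yield bool
Result type: bool


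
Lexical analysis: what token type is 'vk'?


Pattern: letter/underscore followed by alphanumerics, not a keyword
Type: IDENTIFIER


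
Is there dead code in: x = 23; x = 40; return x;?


first assignment to x is overwritten before any read
Dead: 'x = 23'


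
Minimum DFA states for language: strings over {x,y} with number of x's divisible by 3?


Track (count of x) mod 3: states 0..2, accept at 0
Minimal DFA: 3 states


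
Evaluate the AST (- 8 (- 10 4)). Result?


Evaluate inner: (- 10 4) = 6
Evaluate root: (- 8 6) = 2
Result: 2


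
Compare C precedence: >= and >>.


'>>' is shift (level 8); '>=' is relational (level 7)
Higher level binds tighter
'>>' has higher precedence than '>='


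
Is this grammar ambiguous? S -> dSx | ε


balanced d^n…x^n: each string has a unique parse
Unambiguous


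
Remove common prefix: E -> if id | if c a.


Common prefix: 'if'
Factored: E -> if E', E' -> id | c a


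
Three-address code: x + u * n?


Break into single-operator statements:
t1 = u * n
t2 = x + t1


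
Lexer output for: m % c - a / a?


Scan left to right, longest-match per lexeme
Tokens: ID(m), OP(%), ID(c), OP(-), ID(a), OP(/), ID(a)


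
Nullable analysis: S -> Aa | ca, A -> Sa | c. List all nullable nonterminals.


A nonterminal is nullable iff some alternative derives ε (directly, or every symbol in it is nullable)
Nullable: {}


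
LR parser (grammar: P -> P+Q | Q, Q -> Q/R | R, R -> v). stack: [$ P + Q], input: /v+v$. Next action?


'/' can extend Q; shift to build Q -> Q/R
Action: shift


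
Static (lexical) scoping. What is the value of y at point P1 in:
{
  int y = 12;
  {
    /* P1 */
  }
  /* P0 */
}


P1's block does not declare y; resolves to the enclosing declaration at depth 0
y = 12


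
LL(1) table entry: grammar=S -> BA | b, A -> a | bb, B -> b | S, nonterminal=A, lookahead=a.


For [A, a]: 'a' ∈ FIRST(a)
Entry: A -> a


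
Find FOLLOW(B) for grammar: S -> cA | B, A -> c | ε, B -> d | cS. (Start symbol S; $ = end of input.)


$ ∈ FOLLOW(S). For each A -> αBβ: add FIRST(β)\{ε} to FOLLOW(B); if β nullable, add FOLLOW(A).
FOLLOW(B) = {$}


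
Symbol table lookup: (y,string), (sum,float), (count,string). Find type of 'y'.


Lookup 'y' → type string


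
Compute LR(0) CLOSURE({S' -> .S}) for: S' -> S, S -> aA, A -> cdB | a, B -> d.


Start: S' -> .S
For each item with dot before a nonterminal B, add B -> .γ for every B-production
Closure: [S' -> .S, S -> .aA]


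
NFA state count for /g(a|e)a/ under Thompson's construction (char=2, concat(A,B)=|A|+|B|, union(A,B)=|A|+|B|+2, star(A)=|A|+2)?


Syntax tree has 4 char leaf(s), 1 union(s), 0 star(s)
chars contribute 4×2 = 8; each union adds +2; each star adds +2
Total: 8 + 2 + 0 = 10 states


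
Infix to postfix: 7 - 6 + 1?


Left to right (same or higher precedence on left)
Postfix: 7 6 - 1 +


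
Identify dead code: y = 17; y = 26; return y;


first assignment to y is overwritten before any read
Dead: 'y = 17'
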